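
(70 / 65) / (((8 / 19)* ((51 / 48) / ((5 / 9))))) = 2660 / 1989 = 1.34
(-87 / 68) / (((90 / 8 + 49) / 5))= -435 / 4097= -0.11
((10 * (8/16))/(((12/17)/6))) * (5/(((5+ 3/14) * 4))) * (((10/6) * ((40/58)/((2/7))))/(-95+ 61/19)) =-9891875/22152288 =-0.45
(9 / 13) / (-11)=-9 / 143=-0.06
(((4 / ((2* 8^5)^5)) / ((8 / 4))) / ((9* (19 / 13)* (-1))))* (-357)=1547 / 34454385859016931479126016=0.00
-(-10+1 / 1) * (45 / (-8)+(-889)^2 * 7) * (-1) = -398321379 / 8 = -49790172.38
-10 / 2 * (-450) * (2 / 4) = 1125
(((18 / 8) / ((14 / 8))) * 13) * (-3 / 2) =-351 / 14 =-25.07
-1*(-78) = 78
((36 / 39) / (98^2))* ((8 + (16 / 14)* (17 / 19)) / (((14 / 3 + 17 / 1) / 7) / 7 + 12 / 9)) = 1200 / 2456909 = 0.00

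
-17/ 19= -0.89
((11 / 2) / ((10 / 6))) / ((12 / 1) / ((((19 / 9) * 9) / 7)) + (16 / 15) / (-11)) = 20691 / 27112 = 0.76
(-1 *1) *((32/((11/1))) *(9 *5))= -1440/11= -130.91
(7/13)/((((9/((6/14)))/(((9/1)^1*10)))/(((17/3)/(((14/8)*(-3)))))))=-680/273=-2.49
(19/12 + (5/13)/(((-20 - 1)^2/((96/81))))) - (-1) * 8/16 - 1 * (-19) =13054681/619164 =21.08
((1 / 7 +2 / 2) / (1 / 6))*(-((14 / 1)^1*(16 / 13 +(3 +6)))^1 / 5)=-12768 / 65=-196.43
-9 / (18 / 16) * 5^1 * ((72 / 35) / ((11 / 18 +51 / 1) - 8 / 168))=-10368 / 6497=-1.60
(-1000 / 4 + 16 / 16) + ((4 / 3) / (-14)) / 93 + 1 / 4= -1943243 / 7812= -248.75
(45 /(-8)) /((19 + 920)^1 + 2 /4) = -45 /7516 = -0.01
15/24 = 5/8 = 0.62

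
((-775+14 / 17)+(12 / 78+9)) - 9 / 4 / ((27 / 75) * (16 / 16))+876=104.73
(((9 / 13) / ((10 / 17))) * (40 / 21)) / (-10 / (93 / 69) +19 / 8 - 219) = -16864 / 1685411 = -0.01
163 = 163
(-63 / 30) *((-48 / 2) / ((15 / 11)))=36.96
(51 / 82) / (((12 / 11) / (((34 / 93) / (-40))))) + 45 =27450421 / 610080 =44.99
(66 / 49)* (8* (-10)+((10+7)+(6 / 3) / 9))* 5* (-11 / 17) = 683650 / 2499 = 273.57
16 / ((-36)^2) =1 / 81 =0.01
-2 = -2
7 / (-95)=-7 / 95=-0.07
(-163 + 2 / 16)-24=-1495 / 8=-186.88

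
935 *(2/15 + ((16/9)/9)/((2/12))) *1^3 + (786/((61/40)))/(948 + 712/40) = 9809268134/7953363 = 1233.35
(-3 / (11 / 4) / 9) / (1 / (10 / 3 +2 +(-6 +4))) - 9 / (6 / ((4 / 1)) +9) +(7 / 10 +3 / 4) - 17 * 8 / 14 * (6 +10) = -2151623 / 13860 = -155.24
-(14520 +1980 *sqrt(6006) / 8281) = -14520 -1980 *sqrt(6006) / 8281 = -14538.53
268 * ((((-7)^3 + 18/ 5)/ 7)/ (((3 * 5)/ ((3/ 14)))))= -227398/ 1225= -185.63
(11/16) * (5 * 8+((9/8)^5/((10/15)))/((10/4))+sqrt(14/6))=11 * sqrt(21)/48+74038217/2621440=29.29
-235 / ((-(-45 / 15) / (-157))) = 36895 / 3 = 12298.33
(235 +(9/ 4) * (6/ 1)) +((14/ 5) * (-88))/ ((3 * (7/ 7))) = 4991/ 30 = 166.37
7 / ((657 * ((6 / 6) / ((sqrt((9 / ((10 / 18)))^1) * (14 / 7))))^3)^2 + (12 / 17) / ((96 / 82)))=3.20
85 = 85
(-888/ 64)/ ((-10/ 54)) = 2997/ 40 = 74.92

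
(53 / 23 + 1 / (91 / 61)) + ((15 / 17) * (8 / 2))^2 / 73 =138884722 / 44156021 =3.15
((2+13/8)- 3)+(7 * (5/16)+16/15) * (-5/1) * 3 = -771/16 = -48.19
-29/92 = -0.32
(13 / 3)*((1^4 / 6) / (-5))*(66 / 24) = -143 / 360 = -0.40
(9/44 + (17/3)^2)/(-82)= -12797/32472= -0.39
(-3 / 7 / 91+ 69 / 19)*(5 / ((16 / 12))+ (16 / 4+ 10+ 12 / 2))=54870 / 637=86.14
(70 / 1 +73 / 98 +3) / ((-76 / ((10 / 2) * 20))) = -180675 / 1862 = -97.03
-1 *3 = -3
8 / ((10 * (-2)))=-2 / 5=-0.40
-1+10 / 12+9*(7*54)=20411 / 6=3401.83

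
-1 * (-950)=950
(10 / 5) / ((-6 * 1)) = -1 / 3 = -0.33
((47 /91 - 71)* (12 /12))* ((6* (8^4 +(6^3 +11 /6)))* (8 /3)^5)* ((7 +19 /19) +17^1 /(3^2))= -12414204706816 /5103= -2432726769.90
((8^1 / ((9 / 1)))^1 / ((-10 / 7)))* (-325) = 1820 / 9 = 202.22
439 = 439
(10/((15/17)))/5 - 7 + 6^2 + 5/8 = 3827/120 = 31.89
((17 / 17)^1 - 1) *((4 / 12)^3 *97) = 0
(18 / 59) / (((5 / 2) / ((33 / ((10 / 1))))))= 594 / 1475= 0.40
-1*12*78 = -936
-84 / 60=-1.40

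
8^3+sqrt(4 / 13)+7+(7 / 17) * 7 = 2 * sqrt(13) / 13+8872 / 17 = 522.44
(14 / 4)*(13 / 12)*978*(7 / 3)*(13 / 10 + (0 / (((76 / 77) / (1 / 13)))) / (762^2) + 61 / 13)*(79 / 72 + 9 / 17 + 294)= 2251366079431 / 146880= 15327928.10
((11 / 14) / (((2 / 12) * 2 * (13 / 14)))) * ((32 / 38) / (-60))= -0.04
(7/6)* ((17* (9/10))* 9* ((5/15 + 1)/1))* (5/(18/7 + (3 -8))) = -441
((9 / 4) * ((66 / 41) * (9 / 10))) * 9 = 24057 / 820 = 29.34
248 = 248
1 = 1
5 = 5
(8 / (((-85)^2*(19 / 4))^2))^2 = 16384 / 355112377136156640625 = 0.00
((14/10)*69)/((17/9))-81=-2538/85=-29.86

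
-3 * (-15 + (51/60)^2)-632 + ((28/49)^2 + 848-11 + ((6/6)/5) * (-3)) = 4852157/19600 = 247.56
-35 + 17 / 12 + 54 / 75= -9859 / 300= -32.86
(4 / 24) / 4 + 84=2017 / 24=84.04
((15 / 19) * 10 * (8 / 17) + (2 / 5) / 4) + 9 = 12.82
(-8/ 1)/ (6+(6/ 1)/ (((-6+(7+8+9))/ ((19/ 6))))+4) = -144/ 199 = -0.72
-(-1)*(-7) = -7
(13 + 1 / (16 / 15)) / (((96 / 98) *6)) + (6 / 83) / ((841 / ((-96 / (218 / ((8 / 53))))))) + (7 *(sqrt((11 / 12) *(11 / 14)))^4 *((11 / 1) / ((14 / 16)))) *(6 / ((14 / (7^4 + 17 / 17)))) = 29952703515089794819 / 637357420030464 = 46995.14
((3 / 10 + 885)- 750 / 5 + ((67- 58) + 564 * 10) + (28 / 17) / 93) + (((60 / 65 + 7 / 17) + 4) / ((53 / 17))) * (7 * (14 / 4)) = 35000813581 / 5446545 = 6426.24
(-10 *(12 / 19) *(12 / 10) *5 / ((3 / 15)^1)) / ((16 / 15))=-3375 / 19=-177.63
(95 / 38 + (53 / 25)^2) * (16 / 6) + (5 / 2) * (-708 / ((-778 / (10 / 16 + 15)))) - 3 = 51.20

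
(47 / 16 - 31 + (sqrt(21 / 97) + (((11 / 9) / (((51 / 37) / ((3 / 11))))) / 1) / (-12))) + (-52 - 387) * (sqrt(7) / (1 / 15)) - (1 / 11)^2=-6585 * sqrt(7) - 24962263 / 888624 + sqrt(2037) / 97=-17449.90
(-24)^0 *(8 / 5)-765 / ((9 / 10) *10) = -417 / 5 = -83.40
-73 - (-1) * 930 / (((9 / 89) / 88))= 2427701 / 3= 809233.67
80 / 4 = 20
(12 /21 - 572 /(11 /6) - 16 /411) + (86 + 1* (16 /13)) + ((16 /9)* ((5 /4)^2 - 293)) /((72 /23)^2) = -161182301765 /581660352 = -277.11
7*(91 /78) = 49 /6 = 8.17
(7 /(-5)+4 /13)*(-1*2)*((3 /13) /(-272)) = -213 /114920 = -0.00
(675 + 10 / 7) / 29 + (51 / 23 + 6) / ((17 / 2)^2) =31627013 / 1349341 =23.44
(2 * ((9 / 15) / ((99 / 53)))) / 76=53 / 6270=0.01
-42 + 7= -35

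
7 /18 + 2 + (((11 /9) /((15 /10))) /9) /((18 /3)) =3505 /1458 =2.40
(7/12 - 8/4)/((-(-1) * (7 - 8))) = 17/12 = 1.42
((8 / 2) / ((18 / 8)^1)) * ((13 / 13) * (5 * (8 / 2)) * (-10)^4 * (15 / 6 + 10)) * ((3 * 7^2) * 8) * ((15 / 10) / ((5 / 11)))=17248000000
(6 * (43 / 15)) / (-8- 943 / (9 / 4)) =-387 / 9610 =-0.04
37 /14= 2.64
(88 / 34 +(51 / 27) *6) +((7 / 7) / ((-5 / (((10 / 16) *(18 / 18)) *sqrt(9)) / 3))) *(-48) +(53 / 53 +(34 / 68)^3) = 28171 / 408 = 69.05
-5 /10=-1 /2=-0.50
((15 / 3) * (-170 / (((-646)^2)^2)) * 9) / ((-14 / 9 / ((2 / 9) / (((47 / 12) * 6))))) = 225 / 842591468068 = 0.00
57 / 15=19 / 5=3.80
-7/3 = -2.33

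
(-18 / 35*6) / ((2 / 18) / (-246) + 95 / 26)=-388557 / 460040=-0.84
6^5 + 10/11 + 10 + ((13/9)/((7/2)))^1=5396614/693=7787.32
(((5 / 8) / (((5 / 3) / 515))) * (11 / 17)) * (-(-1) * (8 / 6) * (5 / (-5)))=-5665 / 34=-166.62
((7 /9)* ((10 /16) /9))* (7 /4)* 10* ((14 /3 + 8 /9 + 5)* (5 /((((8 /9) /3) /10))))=2909375 /1728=1683.67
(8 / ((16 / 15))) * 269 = 4035 / 2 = 2017.50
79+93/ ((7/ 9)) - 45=1075/ 7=153.57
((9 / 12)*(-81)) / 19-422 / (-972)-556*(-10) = 102631049 / 18468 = 5557.24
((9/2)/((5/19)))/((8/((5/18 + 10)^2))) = 130055/576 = 225.79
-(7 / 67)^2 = -49 / 4489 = -0.01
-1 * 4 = -4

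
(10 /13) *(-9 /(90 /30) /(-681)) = 10 /2951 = 0.00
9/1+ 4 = 13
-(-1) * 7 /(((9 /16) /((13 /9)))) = 1456 /81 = 17.98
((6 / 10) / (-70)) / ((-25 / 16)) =24 / 4375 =0.01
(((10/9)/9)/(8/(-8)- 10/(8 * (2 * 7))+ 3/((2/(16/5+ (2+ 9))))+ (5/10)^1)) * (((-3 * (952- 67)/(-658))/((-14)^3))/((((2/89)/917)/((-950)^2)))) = -38800787656250/120195873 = -322812.98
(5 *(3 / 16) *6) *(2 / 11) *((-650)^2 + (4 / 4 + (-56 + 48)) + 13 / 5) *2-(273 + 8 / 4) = 9503126 / 11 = 863920.55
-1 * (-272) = 272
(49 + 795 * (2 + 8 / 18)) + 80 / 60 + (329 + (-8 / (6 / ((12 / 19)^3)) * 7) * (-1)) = 47841896 / 20577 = 2325.02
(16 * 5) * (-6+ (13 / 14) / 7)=-23000 / 49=-469.39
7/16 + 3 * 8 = 391/16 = 24.44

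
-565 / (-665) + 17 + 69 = 11551 / 133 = 86.85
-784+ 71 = -713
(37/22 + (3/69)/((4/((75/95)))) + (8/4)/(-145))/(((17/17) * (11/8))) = 9348958/7667165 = 1.22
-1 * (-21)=21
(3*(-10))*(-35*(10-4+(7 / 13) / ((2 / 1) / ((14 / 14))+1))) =84350 / 13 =6488.46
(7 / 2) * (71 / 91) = 71 / 26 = 2.73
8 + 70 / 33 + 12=730 / 33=22.12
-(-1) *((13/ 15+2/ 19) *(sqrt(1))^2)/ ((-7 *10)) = -277/ 19950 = -0.01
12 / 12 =1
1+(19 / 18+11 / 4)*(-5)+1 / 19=-17.98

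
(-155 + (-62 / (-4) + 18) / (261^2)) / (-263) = 21117443 / 35831646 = 0.59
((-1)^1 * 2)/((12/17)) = -17/6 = -2.83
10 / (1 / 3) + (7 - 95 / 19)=32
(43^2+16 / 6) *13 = 72215 / 3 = 24071.67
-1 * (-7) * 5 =35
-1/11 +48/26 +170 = 24561/143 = 171.76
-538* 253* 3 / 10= -204171 / 5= -40834.20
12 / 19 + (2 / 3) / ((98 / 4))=1840 / 2793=0.66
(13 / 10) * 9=117 / 10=11.70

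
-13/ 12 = -1.08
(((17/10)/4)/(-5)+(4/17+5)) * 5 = 17511/680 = 25.75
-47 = -47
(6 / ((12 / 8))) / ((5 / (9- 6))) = 12 / 5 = 2.40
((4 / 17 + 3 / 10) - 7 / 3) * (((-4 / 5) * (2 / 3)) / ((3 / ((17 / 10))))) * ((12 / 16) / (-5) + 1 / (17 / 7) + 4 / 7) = 0.45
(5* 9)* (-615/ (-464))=27675/ 464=59.64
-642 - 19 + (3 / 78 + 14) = -16821 / 26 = -646.96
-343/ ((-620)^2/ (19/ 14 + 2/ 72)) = -17101/ 13838400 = -0.00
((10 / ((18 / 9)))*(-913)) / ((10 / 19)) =-17347 / 2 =-8673.50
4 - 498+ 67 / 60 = -29573 / 60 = -492.88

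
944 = 944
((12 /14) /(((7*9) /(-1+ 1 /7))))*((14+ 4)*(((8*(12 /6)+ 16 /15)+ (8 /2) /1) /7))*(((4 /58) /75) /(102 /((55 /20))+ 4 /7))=-13904 /901446875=-0.00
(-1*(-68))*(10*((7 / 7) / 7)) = 680 / 7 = 97.14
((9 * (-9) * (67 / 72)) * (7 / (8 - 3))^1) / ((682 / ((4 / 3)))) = -1407 / 6820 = -0.21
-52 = -52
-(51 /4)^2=-2601 /16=-162.56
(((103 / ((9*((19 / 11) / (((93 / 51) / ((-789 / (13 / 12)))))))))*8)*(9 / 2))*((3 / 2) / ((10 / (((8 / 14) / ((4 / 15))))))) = -456599 / 2378572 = -0.19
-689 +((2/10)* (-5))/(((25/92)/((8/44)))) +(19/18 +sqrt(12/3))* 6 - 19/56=-31031387/46200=-671.68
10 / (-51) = -10 / 51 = -0.20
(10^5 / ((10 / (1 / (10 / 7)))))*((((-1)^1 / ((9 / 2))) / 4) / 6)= -1750 / 27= -64.81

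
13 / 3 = 4.33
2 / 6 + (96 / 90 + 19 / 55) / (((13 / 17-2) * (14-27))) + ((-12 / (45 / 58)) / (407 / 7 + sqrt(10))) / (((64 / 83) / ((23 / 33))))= 2712689 * sqrt(10) / 654029640 + 10719619973 / 59516697240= 0.19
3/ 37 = 0.08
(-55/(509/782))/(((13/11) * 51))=-27830/19851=-1.40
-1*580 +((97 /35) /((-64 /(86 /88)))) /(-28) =-1600610229 /2759680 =-580.00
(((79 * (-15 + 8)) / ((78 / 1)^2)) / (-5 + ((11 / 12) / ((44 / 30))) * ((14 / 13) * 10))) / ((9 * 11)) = -553 / 1042470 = -0.00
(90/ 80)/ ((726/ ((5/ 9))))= 5/ 5808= 0.00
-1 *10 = -10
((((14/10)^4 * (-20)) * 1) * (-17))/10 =81634/625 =130.61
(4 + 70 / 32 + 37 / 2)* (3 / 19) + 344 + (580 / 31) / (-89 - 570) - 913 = -3509694659 / 6210416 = -565.13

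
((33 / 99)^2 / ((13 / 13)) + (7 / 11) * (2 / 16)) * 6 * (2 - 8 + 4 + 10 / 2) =151 / 44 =3.43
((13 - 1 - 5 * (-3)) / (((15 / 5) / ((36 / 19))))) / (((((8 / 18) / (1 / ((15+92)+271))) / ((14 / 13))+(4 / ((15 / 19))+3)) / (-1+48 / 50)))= -972 / 233795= -0.00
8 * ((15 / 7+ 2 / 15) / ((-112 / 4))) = -478 / 735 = -0.65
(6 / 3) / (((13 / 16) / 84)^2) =3612672 / 169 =21376.76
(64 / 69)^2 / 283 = 0.00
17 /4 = 4.25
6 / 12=1 / 2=0.50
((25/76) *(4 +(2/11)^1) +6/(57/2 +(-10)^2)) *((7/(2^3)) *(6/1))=3208611/429704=7.47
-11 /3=-3.67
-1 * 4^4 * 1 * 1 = -256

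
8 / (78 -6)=1 / 9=0.11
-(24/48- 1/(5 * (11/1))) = -53/110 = -0.48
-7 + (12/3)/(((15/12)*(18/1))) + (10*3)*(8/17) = 5581/765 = 7.30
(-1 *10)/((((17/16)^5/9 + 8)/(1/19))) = -94371840/1461429251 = -0.06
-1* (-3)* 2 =6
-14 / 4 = -7 / 2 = -3.50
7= 7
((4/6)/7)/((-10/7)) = -1/15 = -0.07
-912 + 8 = -904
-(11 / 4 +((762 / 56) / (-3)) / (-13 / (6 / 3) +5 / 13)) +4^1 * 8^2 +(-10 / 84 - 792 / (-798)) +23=3339797 / 12084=276.38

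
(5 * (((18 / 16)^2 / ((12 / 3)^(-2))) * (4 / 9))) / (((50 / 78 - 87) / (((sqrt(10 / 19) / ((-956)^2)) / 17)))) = -0.00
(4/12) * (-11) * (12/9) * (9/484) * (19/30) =-19/330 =-0.06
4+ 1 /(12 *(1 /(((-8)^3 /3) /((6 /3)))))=-28 /9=-3.11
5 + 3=8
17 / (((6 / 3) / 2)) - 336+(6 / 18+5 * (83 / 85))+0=-16003 / 51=-313.78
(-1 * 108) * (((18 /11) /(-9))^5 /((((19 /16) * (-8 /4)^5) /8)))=-13824 /3059969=-0.00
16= 16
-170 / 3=-56.67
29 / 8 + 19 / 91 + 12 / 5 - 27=-20.77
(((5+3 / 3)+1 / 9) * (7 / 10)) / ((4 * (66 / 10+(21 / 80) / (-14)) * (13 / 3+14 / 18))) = 770 / 24219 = 0.03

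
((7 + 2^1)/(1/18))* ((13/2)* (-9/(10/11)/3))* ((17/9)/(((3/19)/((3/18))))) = -138567/20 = -6928.35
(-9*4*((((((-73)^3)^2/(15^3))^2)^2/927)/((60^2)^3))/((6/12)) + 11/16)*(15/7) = -524503804723748275195105897077590754535633441/36371116219921875000000000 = -14420888310171166561.31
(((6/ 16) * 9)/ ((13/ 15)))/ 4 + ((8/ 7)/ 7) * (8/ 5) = 125849/ 101920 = 1.23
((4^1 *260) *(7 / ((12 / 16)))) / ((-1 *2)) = -14560 / 3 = -4853.33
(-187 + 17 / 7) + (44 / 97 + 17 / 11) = -1363633 / 7469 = -182.57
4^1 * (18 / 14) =36 / 7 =5.14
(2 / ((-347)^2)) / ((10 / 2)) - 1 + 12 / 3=1806137 / 602045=3.00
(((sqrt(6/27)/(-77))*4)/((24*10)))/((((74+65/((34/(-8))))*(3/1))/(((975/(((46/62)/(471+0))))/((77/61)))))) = -328060135*sqrt(2)/1633131192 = -0.28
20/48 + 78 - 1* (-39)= 117.42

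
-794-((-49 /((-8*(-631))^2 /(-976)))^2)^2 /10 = -51085228665545380720127908881 /64339078923860580480616960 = -794.00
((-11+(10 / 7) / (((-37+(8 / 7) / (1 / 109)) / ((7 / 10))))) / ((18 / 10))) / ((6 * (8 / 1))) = -2105 / 16551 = -0.13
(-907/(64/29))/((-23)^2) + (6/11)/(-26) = -3862897/4841408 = -0.80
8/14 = 4/7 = 0.57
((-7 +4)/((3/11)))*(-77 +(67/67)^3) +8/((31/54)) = 26348/31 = 849.94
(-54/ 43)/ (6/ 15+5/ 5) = -270/ 301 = -0.90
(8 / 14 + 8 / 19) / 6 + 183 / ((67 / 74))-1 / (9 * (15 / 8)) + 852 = 1268217532 / 1202985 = 1054.23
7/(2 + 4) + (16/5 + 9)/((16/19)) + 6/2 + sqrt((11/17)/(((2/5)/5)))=5 * sqrt(374)/34 + 4477/240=21.50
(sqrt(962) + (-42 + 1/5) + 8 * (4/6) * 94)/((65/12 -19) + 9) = -27572/275 -12 * sqrt(962)/55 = -107.03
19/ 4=4.75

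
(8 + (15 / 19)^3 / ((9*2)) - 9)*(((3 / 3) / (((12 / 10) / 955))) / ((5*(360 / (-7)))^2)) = -124877137 / 10667116800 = -0.01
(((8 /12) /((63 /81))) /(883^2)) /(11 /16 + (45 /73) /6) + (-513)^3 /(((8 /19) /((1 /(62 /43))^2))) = -23892618884568442362087 /154915371983008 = -154230135.97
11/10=1.10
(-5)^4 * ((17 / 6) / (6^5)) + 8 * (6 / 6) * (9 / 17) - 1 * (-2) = 5126161 / 793152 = 6.46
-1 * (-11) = 11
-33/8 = -4.12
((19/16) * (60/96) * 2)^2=9025/4096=2.20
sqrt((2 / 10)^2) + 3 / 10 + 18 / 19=55 / 38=1.45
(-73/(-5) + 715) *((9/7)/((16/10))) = 586.29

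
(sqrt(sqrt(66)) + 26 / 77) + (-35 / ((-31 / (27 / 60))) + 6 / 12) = 12849 / 9548 + 66^(1 / 4) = 4.20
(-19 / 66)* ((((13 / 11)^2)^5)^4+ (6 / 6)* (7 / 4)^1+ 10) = -9284834135549400380100192883377827132376029923 / 39828144899994837589182633310709290009939288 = -233.12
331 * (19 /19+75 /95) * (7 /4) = 39389 /38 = 1036.55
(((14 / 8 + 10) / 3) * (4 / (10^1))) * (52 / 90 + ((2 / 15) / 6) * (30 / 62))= 38587 / 41850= 0.92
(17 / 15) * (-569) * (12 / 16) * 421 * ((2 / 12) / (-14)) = 4072333 / 1680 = 2424.01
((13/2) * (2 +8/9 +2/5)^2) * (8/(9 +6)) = 1139008/30375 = 37.50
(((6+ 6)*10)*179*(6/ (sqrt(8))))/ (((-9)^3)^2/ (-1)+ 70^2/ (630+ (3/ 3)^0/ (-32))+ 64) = -649522980*sqrt(2)/ 10711872143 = -0.09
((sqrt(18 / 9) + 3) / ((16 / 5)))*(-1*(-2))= 5*sqrt(2) / 8 + 15 / 8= 2.76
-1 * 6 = -6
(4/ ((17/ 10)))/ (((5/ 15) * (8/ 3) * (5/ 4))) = 36/ 17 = 2.12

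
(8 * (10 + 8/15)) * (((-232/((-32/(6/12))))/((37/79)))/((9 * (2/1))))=180989/4995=36.23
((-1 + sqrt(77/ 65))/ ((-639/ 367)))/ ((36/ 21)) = 2569/ 7668 - 2569 * sqrt(5005)/ 498420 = -0.03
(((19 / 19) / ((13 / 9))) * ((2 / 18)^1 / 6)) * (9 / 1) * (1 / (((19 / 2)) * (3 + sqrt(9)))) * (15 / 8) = 15 / 3952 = 0.00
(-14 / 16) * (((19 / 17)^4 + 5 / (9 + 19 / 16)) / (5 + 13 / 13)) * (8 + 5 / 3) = -629841401 / 217822768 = -2.89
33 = 33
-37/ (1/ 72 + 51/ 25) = -18.01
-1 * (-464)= 464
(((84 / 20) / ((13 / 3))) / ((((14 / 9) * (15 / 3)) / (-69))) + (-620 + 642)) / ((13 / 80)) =69688 / 845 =82.47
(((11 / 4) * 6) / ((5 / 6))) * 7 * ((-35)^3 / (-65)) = 1188495 / 13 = 91422.69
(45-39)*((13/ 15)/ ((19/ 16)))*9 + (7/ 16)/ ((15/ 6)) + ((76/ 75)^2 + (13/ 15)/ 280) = 60770891/ 1496250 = 40.62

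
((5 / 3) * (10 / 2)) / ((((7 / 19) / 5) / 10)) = 23750 / 21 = 1130.95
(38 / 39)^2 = 1444 / 1521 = 0.95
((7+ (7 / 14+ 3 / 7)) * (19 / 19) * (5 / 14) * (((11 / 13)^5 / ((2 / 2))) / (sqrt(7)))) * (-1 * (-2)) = 89383305 * sqrt(7) / 254706998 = 0.93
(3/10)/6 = 1/20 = 0.05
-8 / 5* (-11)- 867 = -4247 / 5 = -849.40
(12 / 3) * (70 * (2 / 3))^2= 78400 / 9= 8711.11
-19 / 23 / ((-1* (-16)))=-19 / 368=-0.05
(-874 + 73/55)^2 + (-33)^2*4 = 2316888909/3025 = 765913.69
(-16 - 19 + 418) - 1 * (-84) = 467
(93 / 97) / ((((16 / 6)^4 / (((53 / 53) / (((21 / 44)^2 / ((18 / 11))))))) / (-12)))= -248589 / 152096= -1.63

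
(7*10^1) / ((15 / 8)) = 112 / 3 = 37.33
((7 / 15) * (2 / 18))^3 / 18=343 / 44286750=0.00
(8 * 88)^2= 495616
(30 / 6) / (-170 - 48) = -5 / 218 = -0.02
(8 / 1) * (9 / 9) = 8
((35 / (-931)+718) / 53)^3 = 870682941415169 / 350253538649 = 2485.86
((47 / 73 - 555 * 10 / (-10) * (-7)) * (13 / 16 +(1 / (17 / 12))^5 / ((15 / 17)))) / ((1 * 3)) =-957854528851 / 731643960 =-1309.18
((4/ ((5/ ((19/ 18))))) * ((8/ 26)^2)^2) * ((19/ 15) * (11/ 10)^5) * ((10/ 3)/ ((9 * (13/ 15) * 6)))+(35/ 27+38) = 33239775764951/ 845851865625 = 39.30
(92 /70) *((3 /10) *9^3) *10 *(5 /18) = 5589 /7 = 798.43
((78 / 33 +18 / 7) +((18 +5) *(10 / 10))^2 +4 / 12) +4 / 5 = 618004 / 1155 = 535.07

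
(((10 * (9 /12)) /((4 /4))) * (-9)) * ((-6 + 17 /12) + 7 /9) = 2055 /8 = 256.88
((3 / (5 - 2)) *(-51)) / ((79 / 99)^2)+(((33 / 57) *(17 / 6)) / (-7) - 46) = -629142793 / 4980318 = -126.33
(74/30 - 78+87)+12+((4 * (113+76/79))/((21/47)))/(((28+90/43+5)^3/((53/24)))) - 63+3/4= -38.73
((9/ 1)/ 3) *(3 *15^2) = 2025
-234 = -234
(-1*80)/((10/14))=-112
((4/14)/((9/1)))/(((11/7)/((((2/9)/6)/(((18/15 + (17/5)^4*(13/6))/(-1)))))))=-2500/971433243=-0.00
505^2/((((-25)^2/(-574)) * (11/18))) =-105396732/275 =-383260.84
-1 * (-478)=478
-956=-956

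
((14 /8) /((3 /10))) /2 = 35 /12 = 2.92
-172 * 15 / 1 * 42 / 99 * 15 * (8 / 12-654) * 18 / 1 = 2123856000 / 11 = 193077818.18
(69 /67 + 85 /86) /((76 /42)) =244209 /218956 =1.12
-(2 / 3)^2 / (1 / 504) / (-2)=112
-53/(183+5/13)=-689/2384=-0.29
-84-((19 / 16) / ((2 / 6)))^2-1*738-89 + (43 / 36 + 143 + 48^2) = 3512455 / 2304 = 1524.50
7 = 7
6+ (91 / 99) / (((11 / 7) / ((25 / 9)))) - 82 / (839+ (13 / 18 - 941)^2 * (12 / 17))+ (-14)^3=-2736.38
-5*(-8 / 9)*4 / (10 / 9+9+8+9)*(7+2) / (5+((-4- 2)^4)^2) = 360 / 102456881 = 0.00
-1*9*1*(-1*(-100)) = -900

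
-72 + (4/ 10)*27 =-306/ 5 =-61.20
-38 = -38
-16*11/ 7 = -25.14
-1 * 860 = -860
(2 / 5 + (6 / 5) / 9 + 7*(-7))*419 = -304613 / 15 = -20307.53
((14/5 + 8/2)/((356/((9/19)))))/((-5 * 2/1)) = -153/169100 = -0.00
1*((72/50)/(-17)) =-36/425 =-0.08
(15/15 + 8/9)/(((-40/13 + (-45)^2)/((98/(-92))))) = -0.00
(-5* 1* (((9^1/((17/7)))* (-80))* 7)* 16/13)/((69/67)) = 12400.87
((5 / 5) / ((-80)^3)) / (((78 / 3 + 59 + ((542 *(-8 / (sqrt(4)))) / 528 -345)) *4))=33 / 17849344000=0.00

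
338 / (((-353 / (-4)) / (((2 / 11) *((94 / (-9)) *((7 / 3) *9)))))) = -1779232 / 11649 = -152.74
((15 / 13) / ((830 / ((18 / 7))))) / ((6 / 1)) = 9 / 15106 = 0.00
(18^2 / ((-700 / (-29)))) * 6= 14094 / 175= 80.54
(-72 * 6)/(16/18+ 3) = -3888/35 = -111.09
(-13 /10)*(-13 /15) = 169 /150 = 1.13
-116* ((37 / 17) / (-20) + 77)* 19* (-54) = 777858822 / 85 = 9151280.26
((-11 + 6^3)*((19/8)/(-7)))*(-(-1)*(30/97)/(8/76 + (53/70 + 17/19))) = -2375/194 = -12.24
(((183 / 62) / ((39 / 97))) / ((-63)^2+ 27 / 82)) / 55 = 242597 / 7214375025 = 0.00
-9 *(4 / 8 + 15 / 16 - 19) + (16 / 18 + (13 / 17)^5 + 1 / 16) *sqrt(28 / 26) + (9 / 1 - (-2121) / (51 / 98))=247986601 *sqrt(182) / 2657972304 + 1154017 / 272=4243.97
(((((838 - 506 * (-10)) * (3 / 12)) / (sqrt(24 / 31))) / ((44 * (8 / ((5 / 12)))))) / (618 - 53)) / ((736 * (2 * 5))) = 983 * sqrt(186) / 28104130560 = 0.00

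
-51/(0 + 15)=-17/5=-3.40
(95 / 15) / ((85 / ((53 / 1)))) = 1007 / 255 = 3.95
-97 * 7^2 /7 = -679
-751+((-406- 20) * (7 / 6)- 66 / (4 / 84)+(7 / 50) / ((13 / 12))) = -856008 / 325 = -2633.87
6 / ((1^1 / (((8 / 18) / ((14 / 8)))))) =32 / 21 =1.52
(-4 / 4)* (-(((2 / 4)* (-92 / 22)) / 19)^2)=529 / 43681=0.01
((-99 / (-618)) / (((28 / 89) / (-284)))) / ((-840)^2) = -69509 / 339158400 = -0.00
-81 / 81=-1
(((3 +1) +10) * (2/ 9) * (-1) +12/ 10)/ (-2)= 43/ 45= 0.96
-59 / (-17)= 59 / 17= 3.47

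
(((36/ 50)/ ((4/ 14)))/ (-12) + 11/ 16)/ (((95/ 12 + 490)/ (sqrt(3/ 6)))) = 573 *sqrt(2)/ 1195000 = 0.00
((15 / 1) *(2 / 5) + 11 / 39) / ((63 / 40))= 3.99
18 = 18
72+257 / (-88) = 6079 / 88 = 69.08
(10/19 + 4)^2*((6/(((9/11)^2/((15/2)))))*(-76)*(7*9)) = -125288240/19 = -6594117.89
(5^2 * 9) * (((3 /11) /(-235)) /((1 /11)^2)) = -31.60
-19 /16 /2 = -19 /32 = -0.59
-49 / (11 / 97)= -4753 / 11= -432.09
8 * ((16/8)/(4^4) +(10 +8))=2305/16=144.06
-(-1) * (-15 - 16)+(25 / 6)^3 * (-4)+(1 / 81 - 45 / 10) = -26312 / 81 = -324.84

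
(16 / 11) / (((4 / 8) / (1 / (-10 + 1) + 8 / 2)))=1120 / 99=11.31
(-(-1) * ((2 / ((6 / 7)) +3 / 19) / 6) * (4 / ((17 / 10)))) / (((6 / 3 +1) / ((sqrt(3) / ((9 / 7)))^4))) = 1.07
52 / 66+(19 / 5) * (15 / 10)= 2141 / 330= 6.49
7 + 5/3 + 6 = 14.67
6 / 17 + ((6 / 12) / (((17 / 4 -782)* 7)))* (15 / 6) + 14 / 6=19498 / 7259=2.69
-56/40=-7/5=-1.40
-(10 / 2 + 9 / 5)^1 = -34 / 5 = -6.80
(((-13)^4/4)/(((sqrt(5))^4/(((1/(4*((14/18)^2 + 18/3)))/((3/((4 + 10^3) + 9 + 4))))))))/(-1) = -784256499/214000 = -3664.75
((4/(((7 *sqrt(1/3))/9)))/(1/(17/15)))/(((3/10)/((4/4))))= 136 *sqrt(3)/7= 33.65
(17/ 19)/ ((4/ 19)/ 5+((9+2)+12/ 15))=17/ 225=0.08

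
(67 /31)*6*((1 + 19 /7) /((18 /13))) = 22646 /651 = 34.79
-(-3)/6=1/2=0.50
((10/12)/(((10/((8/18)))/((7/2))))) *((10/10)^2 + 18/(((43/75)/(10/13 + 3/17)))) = 2041571/513162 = 3.98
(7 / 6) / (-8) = -7 / 48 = -0.15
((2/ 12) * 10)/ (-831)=-5/ 2493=-0.00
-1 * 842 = -842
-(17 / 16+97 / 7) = -1671 / 112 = -14.92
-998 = -998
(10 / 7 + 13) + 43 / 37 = 4038 / 259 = 15.59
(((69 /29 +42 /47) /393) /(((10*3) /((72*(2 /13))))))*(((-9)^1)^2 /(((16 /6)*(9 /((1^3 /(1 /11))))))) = 1324917 /11605945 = 0.11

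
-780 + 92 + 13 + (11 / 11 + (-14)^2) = -478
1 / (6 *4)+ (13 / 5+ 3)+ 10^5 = 12000677 / 120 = 100005.64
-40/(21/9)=-120/7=-17.14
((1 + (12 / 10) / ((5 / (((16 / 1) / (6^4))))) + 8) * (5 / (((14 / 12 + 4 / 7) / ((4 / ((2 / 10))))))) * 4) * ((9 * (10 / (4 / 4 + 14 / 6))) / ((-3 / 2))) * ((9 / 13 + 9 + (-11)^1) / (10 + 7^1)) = 2722496 / 949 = 2868.81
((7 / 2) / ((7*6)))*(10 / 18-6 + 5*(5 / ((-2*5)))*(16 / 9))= -89 / 108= -0.82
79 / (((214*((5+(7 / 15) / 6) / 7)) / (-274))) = -6818490 / 48899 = -139.44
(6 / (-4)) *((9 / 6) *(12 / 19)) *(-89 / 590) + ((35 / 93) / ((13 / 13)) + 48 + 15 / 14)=181209929 / 3648855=49.66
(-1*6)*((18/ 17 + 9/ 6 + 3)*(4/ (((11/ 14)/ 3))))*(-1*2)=190512/ 187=1018.78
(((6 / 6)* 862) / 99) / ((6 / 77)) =3017 / 27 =111.74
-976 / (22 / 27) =-13176 / 11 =-1197.82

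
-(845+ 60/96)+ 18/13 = -87801/104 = -844.24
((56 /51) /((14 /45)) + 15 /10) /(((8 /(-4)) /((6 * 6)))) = -1539 /17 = -90.53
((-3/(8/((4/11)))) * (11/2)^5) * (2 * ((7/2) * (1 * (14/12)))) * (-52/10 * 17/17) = 9326317/320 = 29144.74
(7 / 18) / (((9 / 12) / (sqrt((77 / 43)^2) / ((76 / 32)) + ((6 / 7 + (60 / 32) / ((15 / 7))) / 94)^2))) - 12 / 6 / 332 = 1395549078499 / 3623828519808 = 0.39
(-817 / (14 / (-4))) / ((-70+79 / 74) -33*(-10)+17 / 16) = 967328 / 1086267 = 0.89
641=641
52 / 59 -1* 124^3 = -112490764 / 59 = -1906623.12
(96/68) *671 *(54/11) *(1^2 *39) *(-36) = -6529095.53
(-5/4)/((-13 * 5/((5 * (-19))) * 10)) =-19/104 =-0.18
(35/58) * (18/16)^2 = 2835/3712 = 0.76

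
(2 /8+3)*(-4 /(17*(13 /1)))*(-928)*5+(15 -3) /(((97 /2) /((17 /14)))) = 3154028 /11543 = 273.24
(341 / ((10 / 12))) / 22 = 93 / 5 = 18.60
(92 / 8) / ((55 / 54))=621 / 55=11.29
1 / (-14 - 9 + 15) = -1 / 8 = -0.12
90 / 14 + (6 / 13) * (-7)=291 / 91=3.20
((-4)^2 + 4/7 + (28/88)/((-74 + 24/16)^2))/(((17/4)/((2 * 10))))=429247968/5504345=77.98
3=3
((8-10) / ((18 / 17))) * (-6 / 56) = 17 / 84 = 0.20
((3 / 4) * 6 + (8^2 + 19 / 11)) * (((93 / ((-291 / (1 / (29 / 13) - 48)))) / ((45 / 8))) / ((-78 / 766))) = -6745621204 / 3620331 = -1863.26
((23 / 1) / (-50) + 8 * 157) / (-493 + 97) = -5707 / 1800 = -3.17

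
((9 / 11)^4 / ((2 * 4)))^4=0.00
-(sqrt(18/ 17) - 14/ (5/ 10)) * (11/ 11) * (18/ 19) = 504/ 19 - 54 * sqrt(34)/ 323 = 25.55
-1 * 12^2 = -144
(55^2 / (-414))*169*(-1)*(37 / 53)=18915325 / 21942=862.06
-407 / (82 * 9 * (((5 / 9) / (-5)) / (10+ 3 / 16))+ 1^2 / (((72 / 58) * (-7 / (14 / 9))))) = 10747242 / 217271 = 49.46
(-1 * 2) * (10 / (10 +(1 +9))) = -1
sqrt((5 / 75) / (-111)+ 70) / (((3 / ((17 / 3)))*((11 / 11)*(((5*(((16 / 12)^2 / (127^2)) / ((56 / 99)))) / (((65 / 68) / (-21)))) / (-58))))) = 6080633*sqrt(21561565) / 659340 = 42823.24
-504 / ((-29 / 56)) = 28224 / 29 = 973.24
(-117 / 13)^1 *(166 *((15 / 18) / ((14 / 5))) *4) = -12450 / 7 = -1778.57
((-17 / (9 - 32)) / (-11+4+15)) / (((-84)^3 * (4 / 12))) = -17 / 36352512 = -0.00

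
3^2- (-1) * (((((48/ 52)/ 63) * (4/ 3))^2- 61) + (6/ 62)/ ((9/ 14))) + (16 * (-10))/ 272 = -18536121736/ 353491047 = -52.44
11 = 11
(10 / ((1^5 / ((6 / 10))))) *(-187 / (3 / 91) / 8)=-17017 / 4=-4254.25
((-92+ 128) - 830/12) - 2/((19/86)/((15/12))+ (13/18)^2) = -10516673/291882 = -36.03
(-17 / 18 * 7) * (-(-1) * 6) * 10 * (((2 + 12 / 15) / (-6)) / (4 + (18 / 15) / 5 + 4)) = 22.46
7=7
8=8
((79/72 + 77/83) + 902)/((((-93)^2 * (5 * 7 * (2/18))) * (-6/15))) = -771779/11485872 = -0.07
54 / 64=27 / 32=0.84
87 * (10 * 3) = 2610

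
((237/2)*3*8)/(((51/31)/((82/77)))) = 2409816/1309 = 1840.96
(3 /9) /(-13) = -1 /39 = -0.03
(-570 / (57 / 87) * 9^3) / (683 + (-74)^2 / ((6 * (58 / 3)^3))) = -61872941880 / 66643069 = -928.42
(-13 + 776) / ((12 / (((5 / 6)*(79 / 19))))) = 301385 / 1368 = 220.31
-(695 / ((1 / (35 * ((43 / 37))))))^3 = -1144363279261234375 / 50653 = -22592211305573.89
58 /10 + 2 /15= 89 /15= 5.93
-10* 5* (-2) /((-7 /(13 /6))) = -650 /21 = -30.95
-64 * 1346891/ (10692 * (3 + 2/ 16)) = -172402048/ 66825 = -2579.90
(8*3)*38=912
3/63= 1/21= 0.05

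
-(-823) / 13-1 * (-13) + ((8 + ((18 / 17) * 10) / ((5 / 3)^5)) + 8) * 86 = 210380264 / 138125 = 1523.12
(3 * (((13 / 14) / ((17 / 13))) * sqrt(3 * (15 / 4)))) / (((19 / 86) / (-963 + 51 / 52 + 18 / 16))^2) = 166187085301449 * sqrt(5) / 2749376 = 135159985.29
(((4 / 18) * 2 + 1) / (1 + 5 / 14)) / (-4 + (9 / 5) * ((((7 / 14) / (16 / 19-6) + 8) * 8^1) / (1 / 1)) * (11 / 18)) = 44590 / 2746089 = 0.02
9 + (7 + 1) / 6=31 / 3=10.33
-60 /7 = -8.57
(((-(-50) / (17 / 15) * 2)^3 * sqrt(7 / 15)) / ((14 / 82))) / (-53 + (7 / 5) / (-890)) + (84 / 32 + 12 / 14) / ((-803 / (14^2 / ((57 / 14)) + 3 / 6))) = -13683750000000 * sqrt(105) / 2703786029 - 360425 / 1708784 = -51859.61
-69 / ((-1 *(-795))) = -0.09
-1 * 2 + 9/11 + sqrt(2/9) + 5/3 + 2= sqrt(2)/3 + 82/33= 2.96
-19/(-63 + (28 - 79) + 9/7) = 133/789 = 0.17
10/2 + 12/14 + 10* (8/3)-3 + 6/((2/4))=41.52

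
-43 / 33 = -1.30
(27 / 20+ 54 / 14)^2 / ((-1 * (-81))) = 0.33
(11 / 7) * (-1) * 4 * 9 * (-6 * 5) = 1697.14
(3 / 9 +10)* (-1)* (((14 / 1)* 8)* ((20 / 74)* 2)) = -69440 / 111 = -625.59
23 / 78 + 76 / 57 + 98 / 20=1273 / 195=6.53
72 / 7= 10.29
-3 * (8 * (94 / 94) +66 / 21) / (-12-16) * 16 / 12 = 78 / 49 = 1.59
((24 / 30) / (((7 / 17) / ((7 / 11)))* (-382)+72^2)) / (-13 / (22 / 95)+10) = -748 / 212962225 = -0.00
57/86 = 0.66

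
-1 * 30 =-30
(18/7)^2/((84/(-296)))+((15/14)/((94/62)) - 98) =-3888179/32242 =-120.59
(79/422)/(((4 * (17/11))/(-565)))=-490985/28696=-17.11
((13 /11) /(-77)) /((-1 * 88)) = 13 /74536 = 0.00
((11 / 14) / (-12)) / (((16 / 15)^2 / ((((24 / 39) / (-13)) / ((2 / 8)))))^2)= -185625 / 102362624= -0.00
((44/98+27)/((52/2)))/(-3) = -1345/3822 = -0.35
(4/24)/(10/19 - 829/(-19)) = 19/5034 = 0.00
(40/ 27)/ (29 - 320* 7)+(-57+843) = 46921802/ 59697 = 786.00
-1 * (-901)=901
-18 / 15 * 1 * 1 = -6 / 5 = -1.20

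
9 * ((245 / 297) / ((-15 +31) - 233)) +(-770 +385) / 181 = -400190 / 185163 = -2.16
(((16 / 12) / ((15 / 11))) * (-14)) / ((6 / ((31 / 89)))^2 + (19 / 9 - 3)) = -147994 / 3198395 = -0.05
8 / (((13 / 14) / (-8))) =-896 / 13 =-68.92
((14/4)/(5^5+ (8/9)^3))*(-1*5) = -25515/4557274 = -0.01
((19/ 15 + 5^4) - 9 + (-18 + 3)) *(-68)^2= 41773216/ 15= 2784881.07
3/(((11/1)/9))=27/11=2.45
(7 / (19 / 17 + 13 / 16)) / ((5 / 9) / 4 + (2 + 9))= 3264 / 10025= 0.33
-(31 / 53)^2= -0.34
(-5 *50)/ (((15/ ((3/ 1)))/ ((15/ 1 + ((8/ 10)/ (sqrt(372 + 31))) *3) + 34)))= -2455.98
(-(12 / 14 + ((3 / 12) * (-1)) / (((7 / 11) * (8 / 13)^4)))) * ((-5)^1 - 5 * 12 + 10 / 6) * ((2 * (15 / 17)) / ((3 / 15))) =-512684125 / 487424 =-1051.82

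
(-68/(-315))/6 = 34/945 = 0.04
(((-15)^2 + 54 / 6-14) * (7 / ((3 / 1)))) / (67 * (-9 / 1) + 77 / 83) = -31955 / 37479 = -0.85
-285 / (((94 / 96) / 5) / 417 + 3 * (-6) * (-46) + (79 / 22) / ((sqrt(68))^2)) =-5333763600 / 15496983959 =-0.34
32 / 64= 1 / 2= 0.50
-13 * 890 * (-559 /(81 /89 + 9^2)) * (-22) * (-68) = 86112612872 /729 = 118124297.49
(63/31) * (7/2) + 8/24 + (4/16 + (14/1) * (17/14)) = 9187/372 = 24.70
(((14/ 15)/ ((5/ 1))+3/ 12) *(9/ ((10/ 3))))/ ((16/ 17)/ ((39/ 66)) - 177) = -260559/ 38765000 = -0.01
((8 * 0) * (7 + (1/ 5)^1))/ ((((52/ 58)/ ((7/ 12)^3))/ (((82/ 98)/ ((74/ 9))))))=0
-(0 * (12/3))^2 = 0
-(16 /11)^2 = -256 /121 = -2.12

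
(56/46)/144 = 7/828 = 0.01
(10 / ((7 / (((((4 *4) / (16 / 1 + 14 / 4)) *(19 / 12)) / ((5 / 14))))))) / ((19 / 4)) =128 / 117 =1.09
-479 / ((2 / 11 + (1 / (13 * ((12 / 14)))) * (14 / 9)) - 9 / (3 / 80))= 1849419 / 925399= 2.00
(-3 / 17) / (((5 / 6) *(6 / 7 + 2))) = -63 / 850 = -0.07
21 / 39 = 7 / 13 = 0.54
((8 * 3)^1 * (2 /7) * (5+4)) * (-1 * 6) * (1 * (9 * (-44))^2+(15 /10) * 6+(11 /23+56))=-9352646208 /161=-58090970.24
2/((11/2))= 4/11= 0.36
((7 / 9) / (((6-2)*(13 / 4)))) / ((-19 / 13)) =-7 / 171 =-0.04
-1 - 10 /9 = -19 /9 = -2.11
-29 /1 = -29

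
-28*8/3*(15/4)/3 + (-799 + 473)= -1258/3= -419.33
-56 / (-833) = 8 / 119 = 0.07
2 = 2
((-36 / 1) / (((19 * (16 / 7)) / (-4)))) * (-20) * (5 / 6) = -1050 / 19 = -55.26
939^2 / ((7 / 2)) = 1763442 / 7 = 251920.29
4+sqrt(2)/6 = 4.24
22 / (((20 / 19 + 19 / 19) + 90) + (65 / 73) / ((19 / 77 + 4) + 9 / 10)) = 10993362 / 46084991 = 0.24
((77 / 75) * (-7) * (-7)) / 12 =3773 / 900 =4.19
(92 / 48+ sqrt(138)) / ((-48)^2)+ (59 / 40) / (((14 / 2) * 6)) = sqrt(138) / 2304+ 34789 / 967680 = 0.04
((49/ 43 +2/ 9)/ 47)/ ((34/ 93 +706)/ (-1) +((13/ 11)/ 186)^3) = -501516232008/ 12226797997037527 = -0.00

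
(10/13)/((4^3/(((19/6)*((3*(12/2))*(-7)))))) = -1995/416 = -4.80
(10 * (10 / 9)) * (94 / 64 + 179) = 48125 / 24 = 2005.21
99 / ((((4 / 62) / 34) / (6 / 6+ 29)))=1565190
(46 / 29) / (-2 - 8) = -23 / 145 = -0.16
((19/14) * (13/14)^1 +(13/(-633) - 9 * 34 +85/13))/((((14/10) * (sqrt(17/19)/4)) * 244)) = -2404986425 * sqrt(323)/11707924956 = -3.69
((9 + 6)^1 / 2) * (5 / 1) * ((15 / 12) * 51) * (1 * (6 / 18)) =6375 / 8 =796.88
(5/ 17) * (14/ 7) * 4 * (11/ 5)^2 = 968/ 85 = 11.39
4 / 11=0.36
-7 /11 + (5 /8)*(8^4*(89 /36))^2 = 57102171593 /891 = 64087734.67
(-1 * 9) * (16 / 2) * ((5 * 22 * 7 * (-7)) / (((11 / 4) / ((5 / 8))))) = 88200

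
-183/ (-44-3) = 3.89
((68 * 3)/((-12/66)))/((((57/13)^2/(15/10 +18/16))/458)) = -50659609/722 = -70165.66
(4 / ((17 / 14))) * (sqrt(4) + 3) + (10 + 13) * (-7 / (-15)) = 6937 / 255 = 27.20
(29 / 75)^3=24389 / 421875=0.06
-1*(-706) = 706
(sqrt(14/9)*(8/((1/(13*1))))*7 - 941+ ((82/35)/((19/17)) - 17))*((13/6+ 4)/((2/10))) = -3920002/133+ 67340*sqrt(14)/9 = -1477.79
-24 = -24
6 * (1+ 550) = 3306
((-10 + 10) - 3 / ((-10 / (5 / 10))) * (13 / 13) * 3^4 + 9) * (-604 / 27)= -473.13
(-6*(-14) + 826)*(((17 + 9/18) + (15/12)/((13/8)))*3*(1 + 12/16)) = 349125/4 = 87281.25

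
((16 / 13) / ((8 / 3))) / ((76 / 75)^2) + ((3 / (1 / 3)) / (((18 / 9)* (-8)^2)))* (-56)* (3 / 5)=-718227 / 375440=-1.91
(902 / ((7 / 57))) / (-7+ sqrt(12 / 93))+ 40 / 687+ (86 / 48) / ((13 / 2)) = -18973352137 / 18040620 - 34276 * sqrt(31) / 3535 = -1105.69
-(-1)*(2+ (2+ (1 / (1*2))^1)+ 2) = 13 / 2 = 6.50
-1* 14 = -14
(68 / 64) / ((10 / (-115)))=-391 / 32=-12.22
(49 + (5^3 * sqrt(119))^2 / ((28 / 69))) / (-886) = -18328321 / 3544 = -5171.65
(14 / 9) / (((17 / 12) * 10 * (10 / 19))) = 266 / 1275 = 0.21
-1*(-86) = 86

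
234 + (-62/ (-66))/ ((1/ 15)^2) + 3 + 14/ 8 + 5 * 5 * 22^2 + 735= 584545/ 44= 13285.11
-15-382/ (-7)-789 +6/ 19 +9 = -98435/ 133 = -740.11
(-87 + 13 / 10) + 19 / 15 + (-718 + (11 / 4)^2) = -190769 / 240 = -794.87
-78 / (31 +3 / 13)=-507 / 203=-2.50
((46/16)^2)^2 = 279841/4096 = 68.32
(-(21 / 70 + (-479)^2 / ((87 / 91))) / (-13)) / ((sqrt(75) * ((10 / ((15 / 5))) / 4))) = 208791571 * sqrt(3) / 141375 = 2558.00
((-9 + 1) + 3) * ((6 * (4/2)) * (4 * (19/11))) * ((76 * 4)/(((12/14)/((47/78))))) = -38006080/429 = -88592.26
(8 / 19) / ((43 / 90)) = 0.88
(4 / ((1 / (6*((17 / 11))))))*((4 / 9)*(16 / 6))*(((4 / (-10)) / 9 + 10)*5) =1949696 / 891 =2188.21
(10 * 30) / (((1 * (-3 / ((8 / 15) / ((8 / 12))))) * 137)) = -80 / 137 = -0.58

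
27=27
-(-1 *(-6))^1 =-6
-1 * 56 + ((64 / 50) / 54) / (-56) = -264602 / 4725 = -56.00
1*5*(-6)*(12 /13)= -360 /13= -27.69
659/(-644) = -659/644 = -1.02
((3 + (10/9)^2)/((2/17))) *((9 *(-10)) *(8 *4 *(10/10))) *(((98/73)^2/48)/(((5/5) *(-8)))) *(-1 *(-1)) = 70001155/143883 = 486.51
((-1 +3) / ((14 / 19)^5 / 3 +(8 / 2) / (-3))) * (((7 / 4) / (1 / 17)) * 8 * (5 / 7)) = -631405245 / 2341643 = -269.64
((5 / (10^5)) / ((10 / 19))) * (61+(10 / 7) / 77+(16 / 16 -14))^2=3181920139 / 14526050000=0.22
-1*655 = -655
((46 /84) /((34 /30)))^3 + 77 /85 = 68666607 /67406360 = 1.02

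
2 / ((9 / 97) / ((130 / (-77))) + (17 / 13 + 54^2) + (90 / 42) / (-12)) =353080 / 514980273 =0.00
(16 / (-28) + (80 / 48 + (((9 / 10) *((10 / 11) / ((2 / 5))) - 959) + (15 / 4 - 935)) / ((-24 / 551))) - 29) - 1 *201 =106250451 / 2464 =43121.12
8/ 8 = 1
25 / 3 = 8.33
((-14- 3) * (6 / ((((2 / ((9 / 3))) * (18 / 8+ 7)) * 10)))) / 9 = -34 / 185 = -0.18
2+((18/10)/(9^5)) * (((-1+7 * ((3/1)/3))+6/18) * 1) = 196849/98415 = 2.00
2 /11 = 0.18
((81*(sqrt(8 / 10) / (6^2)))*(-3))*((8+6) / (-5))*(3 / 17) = 567*sqrt(5) / 425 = 2.98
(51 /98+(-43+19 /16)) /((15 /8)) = -10791 /490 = -22.02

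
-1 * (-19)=19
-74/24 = -37/12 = -3.08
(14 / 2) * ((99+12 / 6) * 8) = 5656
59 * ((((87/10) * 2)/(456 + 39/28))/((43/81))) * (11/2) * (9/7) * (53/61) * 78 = 37813722804/18662645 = 2026.17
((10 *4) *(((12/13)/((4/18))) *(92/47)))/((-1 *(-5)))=39744/611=65.05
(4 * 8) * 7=224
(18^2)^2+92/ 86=4514014/ 43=104977.07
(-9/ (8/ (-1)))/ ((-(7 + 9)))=-9/ 128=-0.07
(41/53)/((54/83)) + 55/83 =439859/237546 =1.85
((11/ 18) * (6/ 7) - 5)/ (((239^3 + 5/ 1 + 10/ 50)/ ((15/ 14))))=-1175/ 3344721429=-0.00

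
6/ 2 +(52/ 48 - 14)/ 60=401/ 144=2.78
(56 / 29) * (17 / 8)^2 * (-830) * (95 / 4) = -79756775 / 464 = -171889.60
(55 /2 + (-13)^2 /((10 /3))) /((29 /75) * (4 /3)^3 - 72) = -158355 /143944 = -1.10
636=636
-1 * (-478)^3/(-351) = -109215352/351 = -311154.85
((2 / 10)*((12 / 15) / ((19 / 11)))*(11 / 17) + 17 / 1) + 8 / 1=202359 / 8075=25.06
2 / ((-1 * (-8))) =1 / 4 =0.25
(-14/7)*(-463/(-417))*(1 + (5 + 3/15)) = -28706/2085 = -13.77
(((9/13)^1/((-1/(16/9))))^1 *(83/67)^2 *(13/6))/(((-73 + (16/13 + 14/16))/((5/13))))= 2204480/99292191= 0.02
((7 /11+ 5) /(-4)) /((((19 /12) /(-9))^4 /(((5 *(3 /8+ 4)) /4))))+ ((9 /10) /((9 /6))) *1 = -57657047907 /7167655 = -8044.06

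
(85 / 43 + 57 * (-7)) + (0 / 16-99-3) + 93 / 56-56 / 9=-10913689 / 21672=-503.58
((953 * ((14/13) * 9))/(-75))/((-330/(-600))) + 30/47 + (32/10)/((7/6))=-10375770/47047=-220.54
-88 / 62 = -44 / 31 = -1.42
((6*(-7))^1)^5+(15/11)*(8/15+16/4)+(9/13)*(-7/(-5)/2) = -186888452227/1430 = -130691225.33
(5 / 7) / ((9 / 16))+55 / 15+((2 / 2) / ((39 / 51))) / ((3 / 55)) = 23678 / 819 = 28.91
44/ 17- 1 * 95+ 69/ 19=-28676/ 323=-88.78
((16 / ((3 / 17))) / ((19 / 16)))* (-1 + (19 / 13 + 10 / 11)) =852992 / 8151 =104.65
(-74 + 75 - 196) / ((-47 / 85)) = 16575 / 47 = 352.66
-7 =-7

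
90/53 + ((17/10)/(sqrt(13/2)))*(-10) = 90/53 - 17*sqrt(26)/13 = -4.97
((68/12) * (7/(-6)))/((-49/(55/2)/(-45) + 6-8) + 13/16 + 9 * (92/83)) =-21729400/29015869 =-0.75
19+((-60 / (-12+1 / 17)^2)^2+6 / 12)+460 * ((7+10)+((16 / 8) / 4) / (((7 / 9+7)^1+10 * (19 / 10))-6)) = 4986165762620353 / 635119948694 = 7850.75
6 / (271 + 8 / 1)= 2 / 93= 0.02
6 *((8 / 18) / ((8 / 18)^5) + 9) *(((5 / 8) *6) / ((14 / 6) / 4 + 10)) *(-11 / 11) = -1196775 / 16256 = -73.62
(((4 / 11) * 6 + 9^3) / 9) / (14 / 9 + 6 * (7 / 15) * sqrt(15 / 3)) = 10.39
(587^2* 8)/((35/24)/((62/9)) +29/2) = 1367249792/7297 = 187371.49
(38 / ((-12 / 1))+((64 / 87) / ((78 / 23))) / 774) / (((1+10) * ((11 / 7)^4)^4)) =-276348666782031102707 / 1327395888198332314112322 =-0.00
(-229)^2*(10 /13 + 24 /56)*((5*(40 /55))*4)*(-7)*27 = -24693418080 /143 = -172681245.31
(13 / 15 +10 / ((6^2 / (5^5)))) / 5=78203 / 450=173.78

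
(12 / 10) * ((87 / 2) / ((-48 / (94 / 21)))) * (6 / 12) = -2.43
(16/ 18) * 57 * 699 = 35416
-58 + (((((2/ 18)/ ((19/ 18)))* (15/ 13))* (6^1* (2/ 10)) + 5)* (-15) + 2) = -32897/ 247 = -133.19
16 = 16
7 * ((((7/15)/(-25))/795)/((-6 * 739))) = 49/1321886250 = 0.00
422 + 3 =425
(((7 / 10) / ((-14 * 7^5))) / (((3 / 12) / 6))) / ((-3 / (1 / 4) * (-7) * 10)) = -1 / 11764900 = -0.00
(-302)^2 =91204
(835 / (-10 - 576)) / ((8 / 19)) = -15865 / 4688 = -3.38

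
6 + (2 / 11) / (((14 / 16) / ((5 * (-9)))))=-258 / 77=-3.35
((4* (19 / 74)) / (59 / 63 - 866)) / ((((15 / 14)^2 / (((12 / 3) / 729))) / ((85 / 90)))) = -1772624 / 330750343575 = -0.00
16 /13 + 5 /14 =289 /182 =1.59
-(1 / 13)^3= -1 / 2197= -0.00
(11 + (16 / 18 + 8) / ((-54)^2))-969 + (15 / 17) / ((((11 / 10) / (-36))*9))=-1179309766 / 1226907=-961.21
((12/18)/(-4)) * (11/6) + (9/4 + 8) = 179/18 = 9.94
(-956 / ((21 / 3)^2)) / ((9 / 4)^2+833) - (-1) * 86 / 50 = 27870363 / 16426025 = 1.70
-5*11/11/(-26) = 5/26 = 0.19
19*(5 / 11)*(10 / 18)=475 / 99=4.80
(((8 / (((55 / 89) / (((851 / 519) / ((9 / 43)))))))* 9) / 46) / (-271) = -566396 / 7735695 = -0.07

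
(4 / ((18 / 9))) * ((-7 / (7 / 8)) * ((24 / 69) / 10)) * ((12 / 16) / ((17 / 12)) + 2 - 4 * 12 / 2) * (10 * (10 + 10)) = 934400 / 391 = 2389.77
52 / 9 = 5.78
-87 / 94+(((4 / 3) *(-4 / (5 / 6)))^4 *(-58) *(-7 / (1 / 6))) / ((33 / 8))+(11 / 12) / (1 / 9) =1280580809723 / 1292500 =990778.19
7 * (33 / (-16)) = -231 / 16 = -14.44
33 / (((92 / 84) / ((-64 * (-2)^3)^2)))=181665792 / 23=7898512.70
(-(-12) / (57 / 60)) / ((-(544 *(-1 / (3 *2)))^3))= 405 / 23896832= 0.00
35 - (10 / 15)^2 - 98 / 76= 11377 / 342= 33.27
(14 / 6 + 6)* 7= 175 / 3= 58.33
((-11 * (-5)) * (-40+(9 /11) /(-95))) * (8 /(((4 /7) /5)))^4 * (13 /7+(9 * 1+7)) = -17925608750000 /19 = -943453092105.26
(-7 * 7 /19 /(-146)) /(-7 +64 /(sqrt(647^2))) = -31703 /12385910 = -0.00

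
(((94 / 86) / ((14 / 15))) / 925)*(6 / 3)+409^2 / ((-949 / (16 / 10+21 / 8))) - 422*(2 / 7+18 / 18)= -1287.31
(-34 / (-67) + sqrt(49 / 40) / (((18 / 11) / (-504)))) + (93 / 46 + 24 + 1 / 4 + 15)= 257527 / 6164 - 539* sqrt(10) / 5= -299.11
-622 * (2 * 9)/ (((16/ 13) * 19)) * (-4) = 36387/ 19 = 1915.11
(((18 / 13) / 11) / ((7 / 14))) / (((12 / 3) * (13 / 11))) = 9 / 169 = 0.05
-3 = -3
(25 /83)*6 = 150 /83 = 1.81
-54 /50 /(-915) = 9 /7625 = 0.00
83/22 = 3.77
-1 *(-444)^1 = 444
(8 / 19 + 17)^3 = 36264691 / 6859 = 5287.17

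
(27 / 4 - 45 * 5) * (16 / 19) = -3492 / 19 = -183.79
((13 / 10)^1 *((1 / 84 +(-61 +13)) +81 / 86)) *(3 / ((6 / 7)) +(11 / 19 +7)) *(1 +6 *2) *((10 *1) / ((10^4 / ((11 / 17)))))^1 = -132994627909 / 23333520000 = -5.70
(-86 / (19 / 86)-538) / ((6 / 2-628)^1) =1.48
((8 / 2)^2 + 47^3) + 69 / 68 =7061121 / 68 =103840.01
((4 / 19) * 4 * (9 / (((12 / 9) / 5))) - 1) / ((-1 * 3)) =-521 / 57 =-9.14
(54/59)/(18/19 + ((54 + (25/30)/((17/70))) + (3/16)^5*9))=54867787776/3499821881873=0.02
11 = 11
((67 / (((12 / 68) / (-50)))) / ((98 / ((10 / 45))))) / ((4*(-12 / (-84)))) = -75.33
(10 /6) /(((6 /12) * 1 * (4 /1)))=5 /6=0.83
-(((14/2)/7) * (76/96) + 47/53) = -2135/1272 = -1.68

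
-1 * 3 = -3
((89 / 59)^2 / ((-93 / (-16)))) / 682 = 63368 / 110392953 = 0.00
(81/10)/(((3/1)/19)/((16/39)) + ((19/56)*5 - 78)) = -86184/807775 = -0.11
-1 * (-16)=16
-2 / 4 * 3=-3 / 2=-1.50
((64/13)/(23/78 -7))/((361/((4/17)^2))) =-6144/54564067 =-0.00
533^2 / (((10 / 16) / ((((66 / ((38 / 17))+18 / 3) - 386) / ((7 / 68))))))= -1029111266144 / 665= -1547535738.56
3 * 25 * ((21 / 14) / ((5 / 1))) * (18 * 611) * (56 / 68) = 3464370 / 17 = 203786.47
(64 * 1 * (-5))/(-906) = 160/453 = 0.35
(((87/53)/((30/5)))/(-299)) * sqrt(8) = -29 * sqrt(2)/15847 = -0.00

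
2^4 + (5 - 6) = 15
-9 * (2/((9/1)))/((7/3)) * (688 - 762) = 444/7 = 63.43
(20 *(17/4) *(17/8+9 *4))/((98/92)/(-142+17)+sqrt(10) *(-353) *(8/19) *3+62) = -5748873610937500 *sqrt(10)/7894890089713413 -3196998251209375/31579560358853652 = -2.40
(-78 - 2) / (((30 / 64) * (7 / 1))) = -512 / 21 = -24.38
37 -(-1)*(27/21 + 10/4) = 571/14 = 40.79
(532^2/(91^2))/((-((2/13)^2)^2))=-61009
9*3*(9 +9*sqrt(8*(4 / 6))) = 804.18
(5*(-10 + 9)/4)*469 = -2345/4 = -586.25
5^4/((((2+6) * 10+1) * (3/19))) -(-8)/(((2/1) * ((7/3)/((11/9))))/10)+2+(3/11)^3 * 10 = 163063547/2264031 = 72.02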